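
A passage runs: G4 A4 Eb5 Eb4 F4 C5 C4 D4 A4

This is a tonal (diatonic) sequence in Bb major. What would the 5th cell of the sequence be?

Unit = 3 notes; the statements start on G4, Eb4, C4, moving down a 3rd each time.
Continuing the starts: A3 → F3.
Statement 5 starts on F3 and keeps the same diatonic contour: F3 G3 D4.

F3 G3 D4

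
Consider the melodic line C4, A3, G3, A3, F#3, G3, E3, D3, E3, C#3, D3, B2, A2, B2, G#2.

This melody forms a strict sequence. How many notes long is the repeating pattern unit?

There are 15 notes; a 5-note unit gives 3 cells:
C4 A3 G3 A3 F#3 | G3 E3 D3 E3 C#3 | D3 B2 A2 B2 G#2
Every group is a transposition down a 4th of the one before; no shorter unit works.

5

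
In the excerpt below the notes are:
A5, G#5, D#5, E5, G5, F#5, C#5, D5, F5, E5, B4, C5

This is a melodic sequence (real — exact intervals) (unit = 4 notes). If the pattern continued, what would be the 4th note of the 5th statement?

With 4-note cells, note 4 of each statement runs E5, D5, C5.
Extending down a 2nd: Bb4 → Ab4.

Ab4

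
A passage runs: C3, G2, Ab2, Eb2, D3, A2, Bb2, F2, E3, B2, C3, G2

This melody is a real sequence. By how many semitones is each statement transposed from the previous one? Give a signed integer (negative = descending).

Taking 4-note groups, the heads are C3, D3, E3: the pattern moves up a 2nd.
Counting half-steps from C3 to D3: 2.

2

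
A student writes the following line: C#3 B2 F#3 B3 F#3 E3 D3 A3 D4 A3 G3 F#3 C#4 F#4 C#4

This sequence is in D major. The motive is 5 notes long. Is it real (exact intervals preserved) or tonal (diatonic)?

tonal

Every note is diatonic to D major.
Cell 1 has -2 semitones from note 1 to 2, but cell 3 has -1 — the interval quality changes while the contour stays the same, which is the hallmark of a tonal sequence.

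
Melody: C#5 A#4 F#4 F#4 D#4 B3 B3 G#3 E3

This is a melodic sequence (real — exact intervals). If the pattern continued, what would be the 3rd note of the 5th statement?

D2

With 3-note cells, note 3 of each statement runs F#4, B3, E3.
Carrying that down a 5th forward: A2 → D2.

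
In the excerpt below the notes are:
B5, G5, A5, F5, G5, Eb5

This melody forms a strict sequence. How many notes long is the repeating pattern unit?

2

6 notes total. Splitting into 3 groups of 2:
B5 G5 | A5 F5 | G5 Eb5
Each cell is the previous one down a 2nd — so the unit is 2 notes.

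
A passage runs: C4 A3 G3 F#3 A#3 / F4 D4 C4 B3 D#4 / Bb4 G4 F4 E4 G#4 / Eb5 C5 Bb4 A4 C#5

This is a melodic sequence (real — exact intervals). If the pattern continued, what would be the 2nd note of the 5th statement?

F5

The unit is 5 notes. Position-2 pitches of the 4 shown cells: A3, D4, G4, C5.
Each moves up a 4th; the next is F5.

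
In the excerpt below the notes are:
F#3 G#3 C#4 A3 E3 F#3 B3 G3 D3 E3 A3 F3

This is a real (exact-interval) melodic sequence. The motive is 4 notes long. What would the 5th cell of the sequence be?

With a 4-note motive the entries are F#3, E3, D3, each down a 2nd from the previous.
Continuing the starts: C3 → Bb2.
Statement 5 starts on Bb2 and keeps the same exact contour: Bb2 C3 F3 Db3.

Bb2 C3 F3 Db3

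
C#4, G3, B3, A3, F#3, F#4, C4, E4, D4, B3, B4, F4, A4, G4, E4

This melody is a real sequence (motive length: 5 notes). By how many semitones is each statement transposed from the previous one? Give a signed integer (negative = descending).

With a 5-note motive the entries are C#4, F#4, B4, each up a 4th from the previous.
C#4 to F#4 spans +5 semitones.

5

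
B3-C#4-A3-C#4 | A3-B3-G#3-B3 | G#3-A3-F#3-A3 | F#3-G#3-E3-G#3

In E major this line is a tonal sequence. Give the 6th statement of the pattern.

D#3 E3 C#3 E3

With a 4-note motive the entries are B3, A3, G#3, F#3, each down a 2nd from the previous.
Extending down a 2nd: E3 → D#3.
Statement 6 starts on D#3 and keeps the same diatonic contour: D#3 E3 C#3 E3.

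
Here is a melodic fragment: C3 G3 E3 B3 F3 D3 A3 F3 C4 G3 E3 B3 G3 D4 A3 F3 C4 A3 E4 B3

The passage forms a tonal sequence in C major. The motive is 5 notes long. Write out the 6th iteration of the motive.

A3 E4 C4 G4 D4

With a 5-note motive the entries are C3, D3, E3, F3, each up a 2nd from the previous.
Continuing the starts: G3 → A3.
Statement 6 starts on A3 and keeps the same diatonic contour: A3 E4 C4 G4 D4.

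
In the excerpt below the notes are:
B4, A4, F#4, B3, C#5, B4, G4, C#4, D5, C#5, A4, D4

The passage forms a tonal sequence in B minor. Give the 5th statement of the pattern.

F#5 E5 C#5 F#4

Taking 4-note groups, the heads are B4, C#5, D5: the pattern moves up a 2nd.
Extending up a 2nd: E5 → F#5.
So cell 5 is F#5 E5 C#5 F#4.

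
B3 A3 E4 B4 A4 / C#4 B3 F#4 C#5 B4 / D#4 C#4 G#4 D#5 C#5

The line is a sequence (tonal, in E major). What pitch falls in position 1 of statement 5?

F#4

With 5-note cells, note 1 of each statement runs B3, C#4, D#4.
Carrying that up a 2nd forward: E4 → F#4.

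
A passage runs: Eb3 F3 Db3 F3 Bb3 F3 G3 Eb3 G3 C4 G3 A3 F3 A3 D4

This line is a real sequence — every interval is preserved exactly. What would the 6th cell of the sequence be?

C#4 D#4 B3 D#4 G#4

With a 5-note motive the entries are Eb3, F3, G3, each up a 2nd from the previous.
Extending up a 2nd: A3 → B3 → C#4.
From C#4 the exact shape gives C#4 D#4 B3 D#4 G#4.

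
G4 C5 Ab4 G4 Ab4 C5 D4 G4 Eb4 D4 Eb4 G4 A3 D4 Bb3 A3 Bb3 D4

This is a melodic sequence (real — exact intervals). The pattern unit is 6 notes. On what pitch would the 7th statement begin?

C#2

Taking 6-note groups, the heads are G4, D4, A3: the pattern moves down a 4th.
Continuing: E3 → B2 → F#2 → C#2. Statement 7 starts on C#2.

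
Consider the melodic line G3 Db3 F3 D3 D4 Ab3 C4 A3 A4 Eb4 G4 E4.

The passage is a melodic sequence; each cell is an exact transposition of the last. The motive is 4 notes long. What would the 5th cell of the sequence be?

With a 4-note motive the entries are G3, D4, A4, each up a 5th from the previous.
Continuing the starts: E5 → B5.
Statement 5 starts on B5 and keeps the same exact contour: B5 F5 A5 F#5.

B5 F5 A5 F#5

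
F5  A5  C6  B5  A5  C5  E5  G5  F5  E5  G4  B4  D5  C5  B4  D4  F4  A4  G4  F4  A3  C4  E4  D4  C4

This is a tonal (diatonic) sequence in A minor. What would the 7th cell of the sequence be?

Unit = 5 notes; the statements start on F5, C5, G4, D4, A3, moving down a 4th each time.
Extending down a 4th: E3 → B2.
So cell 7 is B2 D3 F3 E3 D3.

B2 D3 F3 E3 D3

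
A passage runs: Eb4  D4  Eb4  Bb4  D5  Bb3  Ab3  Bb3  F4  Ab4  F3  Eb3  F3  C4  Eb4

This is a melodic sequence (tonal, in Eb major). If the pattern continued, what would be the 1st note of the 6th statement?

With 5-note cells, note 1 of each statement runs Eb4, Bb3, F3.
Each moves down a 4th. Continuing: C3 → G2 → D2.

D2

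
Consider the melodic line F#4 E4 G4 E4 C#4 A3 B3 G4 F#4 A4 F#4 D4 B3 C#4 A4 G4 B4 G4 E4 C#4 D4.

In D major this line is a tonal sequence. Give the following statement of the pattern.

B4 A4 C#5 A4 F#4 D4 E4

The 7-note cells begin on F#4, G4, A4 — each up a 2nd from the last.
Statement 4 starts on B4 and keeps the same diatonic contour: B4 A4 C#5 A4 F#4 D4 E4.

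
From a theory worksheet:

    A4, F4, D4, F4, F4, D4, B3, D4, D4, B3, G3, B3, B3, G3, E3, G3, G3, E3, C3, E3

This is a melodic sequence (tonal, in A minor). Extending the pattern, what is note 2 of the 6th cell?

With 4-note cells, note 2 of each statement runs F4, D4, B3, G3, E3.
From E3, down a 3rd gives C3.

C3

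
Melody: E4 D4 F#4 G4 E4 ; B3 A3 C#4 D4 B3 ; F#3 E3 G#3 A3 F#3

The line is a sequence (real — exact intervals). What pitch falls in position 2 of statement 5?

F#2

The unit is 5 notes. Position-2 pitches of the 3 shown cells: D4, A3, E3.
Extending down a 4th: B2 → F#2.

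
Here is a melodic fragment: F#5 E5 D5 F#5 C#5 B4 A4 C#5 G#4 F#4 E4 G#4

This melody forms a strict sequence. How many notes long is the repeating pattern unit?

12 notes total. Splitting into 3 groups of 4:
F#5 E5 D5 F#5 | C#5 B4 A4 C#5 | G#4 F#4 E4 G#4
That's a consistent down a 4th shift per cell, and no other grouping gives one.

4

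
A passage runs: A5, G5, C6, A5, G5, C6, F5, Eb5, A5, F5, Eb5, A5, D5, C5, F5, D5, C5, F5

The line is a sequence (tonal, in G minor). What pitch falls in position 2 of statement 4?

A4

The unit is 6 notes. Position-2 pitches of the 3 shown cells: G5, Eb5, C5.
One more down a 3rd gives A4.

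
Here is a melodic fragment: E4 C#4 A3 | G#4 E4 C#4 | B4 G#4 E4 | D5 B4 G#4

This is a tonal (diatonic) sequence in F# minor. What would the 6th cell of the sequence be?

The 3-note cells begin on E4, G#4, B4, D5 — each up a 3rd from the last.
Carrying on: F#5 → A5.
Statement 6 starts on A5 and keeps the same diatonic contour: A5 F#5 D5.

A5 F#5 D5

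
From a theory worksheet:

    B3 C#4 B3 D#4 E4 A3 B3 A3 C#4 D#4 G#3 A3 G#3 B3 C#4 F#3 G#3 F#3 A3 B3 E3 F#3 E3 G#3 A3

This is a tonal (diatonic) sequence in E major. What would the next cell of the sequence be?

D#3 E3 D#3 F#3 G#3

With a 5-note motive the entries are B3, A3, G#3, F#3, E3, each down a 2nd from the previous.
From D#3 the diatonic shape gives D#3 E3 D#3 F#3 G#3.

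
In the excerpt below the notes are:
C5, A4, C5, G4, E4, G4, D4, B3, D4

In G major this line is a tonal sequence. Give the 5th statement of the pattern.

E3 C3 E3

Unit = 3 notes; the statements start on C5, G4, D4, moving down a 4th each time.
Continuing the starts: A3 → E3.
So cell 5 is E3 C3 E3.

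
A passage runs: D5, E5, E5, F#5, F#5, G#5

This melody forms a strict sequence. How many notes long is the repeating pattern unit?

6 notes total. Splitting into 3 groups of 2:
D5 E5 | E5 F#5 | F#5 G#5
That's a consistent up a 2nd shift per cell, and no other grouping gives one.

2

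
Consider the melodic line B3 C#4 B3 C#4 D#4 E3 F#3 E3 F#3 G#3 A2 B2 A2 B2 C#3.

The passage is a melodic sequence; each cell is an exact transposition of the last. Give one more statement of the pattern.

Taking 5-note groups, the heads are B3, E3, A2: the pattern moves down a 5th.
So cell 4 is D2 E2 D2 E2 F#2.

D2 E2 D2 E2 F#2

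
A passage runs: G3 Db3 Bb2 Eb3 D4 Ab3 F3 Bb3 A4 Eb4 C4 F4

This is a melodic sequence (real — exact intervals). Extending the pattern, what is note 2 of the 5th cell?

F5

With 4-note cells, note 2 of each statement runs Db3, Ab3, Eb4.
Each moves up a 5th. Continuing: Bb4 → F5.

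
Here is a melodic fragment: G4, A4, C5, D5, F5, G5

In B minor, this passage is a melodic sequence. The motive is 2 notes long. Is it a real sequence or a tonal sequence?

real

Each cell has the same semitone pattern (2,) — intervals are preserved exactly.
And C5 lies outside B minor, so the sequence is real rather than tonal.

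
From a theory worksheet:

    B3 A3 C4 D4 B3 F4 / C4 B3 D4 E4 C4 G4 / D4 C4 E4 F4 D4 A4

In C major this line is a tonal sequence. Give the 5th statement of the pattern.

Taking 6-note groups, the heads are B3, C4, D4: the pattern moves up a 2nd.
Continuing the starts: E4 → F4.
From F4 the diatonic shape gives F4 E4 G4 A4 F4 C5.

F4 E4 G4 A4 F4 C5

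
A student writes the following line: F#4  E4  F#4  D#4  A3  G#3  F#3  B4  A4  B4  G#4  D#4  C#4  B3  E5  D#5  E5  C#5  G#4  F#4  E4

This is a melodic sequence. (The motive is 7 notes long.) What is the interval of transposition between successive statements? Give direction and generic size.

up a 4th

Taking 7-note groups, the heads are F#4, B4, E5: the pattern moves up a 4th.
From F#4 to B4: up a 4th.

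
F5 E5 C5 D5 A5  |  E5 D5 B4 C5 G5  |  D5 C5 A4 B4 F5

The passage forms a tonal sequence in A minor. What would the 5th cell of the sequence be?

Taking 5-note groups, the heads are F5, E5, D5: the pattern moves down a 2nd.
Carrying on: C5 → B4.
So cell 5 is B4 A4 F4 G4 D5.

B4 A4 F4 G4 D5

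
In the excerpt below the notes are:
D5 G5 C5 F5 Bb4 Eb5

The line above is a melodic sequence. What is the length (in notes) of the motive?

Try groups of 2 (3 cells in 6 notes):
D5 G5 | C5 F5 | Bb4 Eb5
That's a consistent down a 2nd shift per cell, and no other grouping gives one.

2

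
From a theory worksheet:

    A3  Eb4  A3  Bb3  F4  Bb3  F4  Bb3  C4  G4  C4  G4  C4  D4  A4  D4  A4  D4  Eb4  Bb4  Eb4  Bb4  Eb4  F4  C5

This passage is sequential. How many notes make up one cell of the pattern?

5

Try groups of 5 (5 cells in 25 notes):
A3 Eb4 A3 Bb3 F4 | Bb3 F4 Bb3 C4 G4 | C4 G4 C4 D4 A4 | D4 A4 D4 Eb4 Bb4 | Eb4 Bb4 Eb4 F4 C5
Every group is a transposition up a 2nd of the one before; no shorter unit works.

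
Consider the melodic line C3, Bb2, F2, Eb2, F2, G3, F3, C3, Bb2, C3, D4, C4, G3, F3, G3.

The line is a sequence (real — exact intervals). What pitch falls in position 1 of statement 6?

B5

The unit is 5 notes. Position-1 pitches of the 3 shown cells: C3, G3, D4.
Carrying that up a 5th forward: A4 → E5 → B5.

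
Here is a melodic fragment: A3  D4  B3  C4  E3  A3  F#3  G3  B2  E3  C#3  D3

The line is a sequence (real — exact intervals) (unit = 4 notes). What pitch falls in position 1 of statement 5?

C#2

The unit is 4 notes. Position-1 pitches of the 3 shown cells: A3, E3, B2.
Extending down a 4th: F#2 → C#2.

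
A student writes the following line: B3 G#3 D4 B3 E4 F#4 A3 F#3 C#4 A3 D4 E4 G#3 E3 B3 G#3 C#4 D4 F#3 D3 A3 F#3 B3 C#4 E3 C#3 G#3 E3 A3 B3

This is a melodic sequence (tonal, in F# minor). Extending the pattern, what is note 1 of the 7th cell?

C#3

With 6-note cells, note 1 of each statement runs B3, A3, G#3, F#3, E3.
Each moves down a 2nd. Continuing: D3 → C#3.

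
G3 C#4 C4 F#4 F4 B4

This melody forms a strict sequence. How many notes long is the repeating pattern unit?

6 notes total. Splitting into 3 groups of 2:
G3 C#4 | C4 F#4 | F4 B4
Each cell is the previous one up a 4th — so the unit is 2 notes.

2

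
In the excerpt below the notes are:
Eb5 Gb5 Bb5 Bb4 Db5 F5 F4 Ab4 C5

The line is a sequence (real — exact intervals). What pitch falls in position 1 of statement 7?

A2

The unit is 3 notes. Position-1 pitches of the 3 shown cells: Eb5, Bb4, F4.
Carrying that down a 4th forward: C4 → G3 → D3 → A2.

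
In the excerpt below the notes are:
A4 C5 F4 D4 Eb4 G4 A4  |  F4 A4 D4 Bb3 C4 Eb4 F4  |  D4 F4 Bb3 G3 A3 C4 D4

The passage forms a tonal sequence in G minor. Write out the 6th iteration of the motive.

Eb3 G3 C3 A2 Bb2 D3 Eb3

Unit = 7 notes; the statements start on A4, F4, D4, moving down a 3rd each time.
Extending down a 3rd: Bb3 → G3 → Eb3.
From Eb3 the diatonic shape gives Eb3 G3 C3 A2 Bb2 D3 Eb3.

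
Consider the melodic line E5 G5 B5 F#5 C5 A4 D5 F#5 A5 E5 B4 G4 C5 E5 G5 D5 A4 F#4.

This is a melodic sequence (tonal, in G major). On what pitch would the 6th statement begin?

Unit = 6 notes; the statements start on E5, D5, C5, moving down a 2nd each time.
Continuing: B4 → A4 → G4. Statement 6 starts on G4.

G4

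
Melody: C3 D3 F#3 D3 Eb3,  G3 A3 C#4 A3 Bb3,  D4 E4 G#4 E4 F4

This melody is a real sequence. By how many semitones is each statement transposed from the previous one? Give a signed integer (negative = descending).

Unit = 5 notes; the statements start on C3, G3, D4, moving up a 5th each time.
C3 to G3 spans +7 semitones.

7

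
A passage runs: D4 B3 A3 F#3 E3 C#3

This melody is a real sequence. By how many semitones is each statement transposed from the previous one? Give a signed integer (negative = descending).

-5

The 2-note cells begin on D4, A3, E3 — each down a 4th from the last.
Counting half-steps from D4 to A3: -5.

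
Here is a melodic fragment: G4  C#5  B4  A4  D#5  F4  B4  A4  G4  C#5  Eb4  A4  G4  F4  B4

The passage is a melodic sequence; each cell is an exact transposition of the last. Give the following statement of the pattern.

Taking 5-note groups, the heads are G4, F4, Eb4: the pattern moves down a 2nd.
Statement 4 starts on Db4 and keeps the same exact contour: Db4 G4 F4 Eb4 A4.

Db4 G4 F4 Eb4 A4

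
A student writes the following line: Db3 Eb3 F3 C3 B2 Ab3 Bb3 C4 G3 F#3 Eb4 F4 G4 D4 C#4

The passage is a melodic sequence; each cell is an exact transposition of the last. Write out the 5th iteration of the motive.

F5 G5 A5 E5 D#5

With a 5-note motive the entries are Db3, Ab3, Eb4, each up a 5th from the previous.
Carrying on: Bb4 → F5.
From F5 the exact shape gives F5 G5 A5 E5 D#5.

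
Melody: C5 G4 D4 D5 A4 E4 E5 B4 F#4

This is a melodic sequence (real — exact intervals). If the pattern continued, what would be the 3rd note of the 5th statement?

With 3-note cells, note 3 of each statement runs D4, E4, F#4.
Carrying that up a 2nd forward: G#4 → A#4.

A#4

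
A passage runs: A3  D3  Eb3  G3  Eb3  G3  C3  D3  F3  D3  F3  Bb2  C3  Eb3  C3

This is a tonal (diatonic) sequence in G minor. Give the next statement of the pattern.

Eb3 A2 Bb2 D3 Bb2

The 5-note cells begin on A3, G3, F3 — each down a 2nd from the last.
Statement 4 starts on Eb3 and keeps the same diatonic contour: Eb3 A2 Bb2 D3 Bb2.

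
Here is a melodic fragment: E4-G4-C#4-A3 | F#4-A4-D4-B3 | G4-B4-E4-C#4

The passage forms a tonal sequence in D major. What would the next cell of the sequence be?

A4 C#5 F#4 D4

With a 4-note motive the entries are E4, F#4, G4, each up a 2nd from the previous.
From A4 the diatonic shape gives A4 C#5 F#4 D4.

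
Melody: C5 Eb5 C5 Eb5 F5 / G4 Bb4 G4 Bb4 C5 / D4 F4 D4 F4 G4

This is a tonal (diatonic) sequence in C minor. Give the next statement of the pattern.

Taking 5-note groups, the heads are C5, G4, D4: the pattern moves down a 4th.
So cell 4 is Ab3 C4 Ab3 C4 D4.

Ab3 C4 Ab3 C4 D4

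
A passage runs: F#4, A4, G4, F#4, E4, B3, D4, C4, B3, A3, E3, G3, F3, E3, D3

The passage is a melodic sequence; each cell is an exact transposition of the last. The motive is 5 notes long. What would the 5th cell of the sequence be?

D2 F2 Eb2 D2 C2

With a 5-note motive the entries are F#4, B3, E3, each down a 5th from the previous.
Extending down a 5th: A2 → D2.
Statement 5 starts on D2 and keeps the same exact contour: D2 F2 Eb2 D2 C2.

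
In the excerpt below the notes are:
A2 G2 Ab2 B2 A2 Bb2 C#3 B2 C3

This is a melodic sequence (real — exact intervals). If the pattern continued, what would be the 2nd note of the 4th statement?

C#3

With 3-note cells, note 2 of each statement runs G2, A2, B2.
From B2, up a 2nd gives C#3.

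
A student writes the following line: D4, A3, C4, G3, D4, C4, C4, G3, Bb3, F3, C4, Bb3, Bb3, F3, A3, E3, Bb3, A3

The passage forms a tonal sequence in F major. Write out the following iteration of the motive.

Unit = 6 notes; the statements start on D4, C4, Bb3, moving down a 2nd each time.
From A3 the diatonic shape gives A3 E3 G3 D3 A3 G3.

A3 E3 G3 D3 A3 G3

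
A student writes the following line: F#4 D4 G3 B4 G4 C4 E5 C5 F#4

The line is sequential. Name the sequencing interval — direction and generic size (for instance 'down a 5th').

Taking 3-note groups, the heads are F#4, B4, E5: the pattern moves up a 4th.
From F#4 to B4: up a 4th.

up a 4th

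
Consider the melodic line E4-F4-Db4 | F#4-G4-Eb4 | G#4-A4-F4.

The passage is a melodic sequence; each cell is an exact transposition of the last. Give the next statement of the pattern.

A#4 B4 G4

Unit = 3 notes; the statements start on E4, F#4, G#4, moving up a 2nd each time.
So cell 4 is A#4 B4 G4.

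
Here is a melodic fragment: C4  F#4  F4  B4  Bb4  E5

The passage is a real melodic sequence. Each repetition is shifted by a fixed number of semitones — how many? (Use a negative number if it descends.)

5

The 2-note cells begin on C4, F4, Bb4 — each up a 4th from the last.
C4→F4 is 65 − 60 = 5 semitones.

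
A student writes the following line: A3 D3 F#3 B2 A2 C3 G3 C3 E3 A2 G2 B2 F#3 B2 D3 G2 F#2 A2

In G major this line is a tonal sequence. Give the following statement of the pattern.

With a 6-note motive the entries are A3, G3, F#3, each down a 2nd from the previous.
So cell 4 is E3 A2 C3 F#2 E2 G2.

E3 A2 C3 F#2 E2 G2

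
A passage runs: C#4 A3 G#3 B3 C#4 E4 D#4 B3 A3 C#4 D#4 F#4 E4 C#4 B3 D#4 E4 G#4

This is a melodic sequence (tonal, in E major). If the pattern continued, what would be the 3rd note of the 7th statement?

Grouping in 6s, the 3rd note of each cell is G#3, A3, B3.
Extending up a 2nd: C#4 → D#4 → E4 → F#4.

F#4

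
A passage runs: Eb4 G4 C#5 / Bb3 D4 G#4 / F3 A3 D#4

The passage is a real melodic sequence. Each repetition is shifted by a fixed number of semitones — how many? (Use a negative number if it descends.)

Unit = 3 notes; the statements start on Eb4, Bb3, F3, moving down a 4th each time.
Counting half-steps from Eb4 to Bb3: -5.

-5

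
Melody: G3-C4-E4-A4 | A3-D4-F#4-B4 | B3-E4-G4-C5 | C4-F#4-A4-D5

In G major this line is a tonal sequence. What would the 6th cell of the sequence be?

E4 A4 C5 F#5

With a 4-note motive the entries are G3, A3, B3, C4, each up a 2nd from the previous.
Carrying on: D4 → E4.
Statement 6 starts on E4 and keeps the same diatonic contour: E4 A4 C5 F#5.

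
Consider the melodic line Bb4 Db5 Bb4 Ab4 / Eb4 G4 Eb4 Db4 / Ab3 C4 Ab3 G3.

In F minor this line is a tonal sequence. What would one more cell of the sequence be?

Db3 F3 Db3 C3

The 4-note cells begin on Bb4, Eb4, Ab3 — each down a 5th from the last.
Statement 4 starts on Db3 and keeps the same diatonic contour: Db3 F3 Db3 C3.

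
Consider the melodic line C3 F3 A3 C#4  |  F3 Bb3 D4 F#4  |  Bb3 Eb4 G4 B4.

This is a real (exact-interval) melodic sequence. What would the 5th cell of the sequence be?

The 4-note cells begin on C3, F3, Bb3 — each up a 4th from the last.
Extending up a 4th: Eb4 → Ab4.
Statement 5 starts on Ab4 and keeps the same exact contour: Ab4 Db5 F5 A5.

Ab4 Db5 F5 A5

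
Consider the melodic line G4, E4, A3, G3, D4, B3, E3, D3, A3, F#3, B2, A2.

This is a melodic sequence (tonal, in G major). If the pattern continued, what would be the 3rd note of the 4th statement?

The unit is 4 notes. Position-3 pitches of the 3 shown cells: A3, E3, B2.
From B2, down a 4th gives F#2.

F#2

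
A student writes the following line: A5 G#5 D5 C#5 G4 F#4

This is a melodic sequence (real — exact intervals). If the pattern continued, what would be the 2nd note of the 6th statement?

Grouping in 2s, the 2nd note of each cell is G#5, C#5, F#4.
Each moves down a 5th. Continuing: B3 → E3 → A2.

A2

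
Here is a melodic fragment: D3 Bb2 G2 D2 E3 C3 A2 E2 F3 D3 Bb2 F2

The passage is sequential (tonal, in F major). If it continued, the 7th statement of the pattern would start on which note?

Unit = 4 notes; the statements start on D3, E3, F3, moving up a 2nd each time.
Extending the heads up a 2nd: G3 → A3 → Bb3 → C4.

C4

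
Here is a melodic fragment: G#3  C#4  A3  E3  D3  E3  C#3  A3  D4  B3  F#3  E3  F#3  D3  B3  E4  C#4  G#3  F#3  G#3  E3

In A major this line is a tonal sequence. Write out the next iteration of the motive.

With a 7-note motive the entries are G#3, A3, B3, each up a 2nd from the previous.
So cell 4 is C#4 F#4 D4 A3 G#3 A3 F#3.

C#4 F#4 D4 A3 G#3 A3 F#3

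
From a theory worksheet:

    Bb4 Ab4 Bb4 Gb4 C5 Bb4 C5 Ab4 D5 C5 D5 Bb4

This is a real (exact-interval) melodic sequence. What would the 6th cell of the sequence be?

Taking 4-note groups, the heads are Bb4, C5, D5: the pattern moves up a 2nd.
Continuing the starts: E5 → F#5 → G#5.
So cell 6 is G#5 F#5 G#5 E5.

G#5 F#5 G#5 E5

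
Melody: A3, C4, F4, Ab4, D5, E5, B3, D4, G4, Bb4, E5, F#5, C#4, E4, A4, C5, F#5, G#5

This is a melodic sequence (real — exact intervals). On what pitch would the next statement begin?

D#4

With a 6-note motive the entries are A3, B3, C#4, each up a 2nd from the previous.
The next head, up a 2nd from C#4, is D#4.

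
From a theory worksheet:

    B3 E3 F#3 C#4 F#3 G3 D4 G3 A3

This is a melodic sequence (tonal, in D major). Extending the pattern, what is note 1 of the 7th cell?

A4

With 3-note cells, note 1 of each statement runs B3, C#4, D4.
Carrying that up a 2nd forward: E4 → F#4 → G4 → A4.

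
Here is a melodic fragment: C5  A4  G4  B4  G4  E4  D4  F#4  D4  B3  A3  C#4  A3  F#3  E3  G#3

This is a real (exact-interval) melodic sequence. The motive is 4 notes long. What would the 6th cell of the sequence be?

B2 G#2 F#2 A#2

The 4-note cells begin on C5, G4, D4, A3 — each down a 4th from the last.
Continuing the starts: E3 → B2.
Statement 6 starts on B2 and keeps the same exact contour: B2 G#2 F#2 A#2.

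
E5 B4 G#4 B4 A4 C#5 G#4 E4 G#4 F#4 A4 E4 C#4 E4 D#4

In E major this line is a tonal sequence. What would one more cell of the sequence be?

F#4 C#4 A3 C#4 B3

With a 5-note motive the entries are E5, C#5, A4, each down a 3rd from the previous.
From F#4 the diatonic shape gives F#4 C#4 A3 C#4 B3.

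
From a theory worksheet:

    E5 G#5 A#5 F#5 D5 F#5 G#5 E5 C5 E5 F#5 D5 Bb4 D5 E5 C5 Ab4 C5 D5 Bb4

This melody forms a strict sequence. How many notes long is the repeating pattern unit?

Try groups of 4 (5 cells in 20 notes):
E5 G#5 A#5 F#5 | D5 F#5 G#5 E5 | C5 E5 F#5 D5 | Bb4 D5 E5 C5 | Ab4 C5 D5 Bb4
Every group is a transposition down a 2nd of the one before; no shorter unit works.

4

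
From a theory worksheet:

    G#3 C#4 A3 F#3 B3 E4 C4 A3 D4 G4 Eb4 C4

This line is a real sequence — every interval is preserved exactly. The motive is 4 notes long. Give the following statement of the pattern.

With a 4-note motive the entries are G#3, B3, D4, each up a 3rd from the previous.
From F4 the exact shape gives F4 Bb4 Gb4 Eb4.

F4 Bb4 Gb4 Eb4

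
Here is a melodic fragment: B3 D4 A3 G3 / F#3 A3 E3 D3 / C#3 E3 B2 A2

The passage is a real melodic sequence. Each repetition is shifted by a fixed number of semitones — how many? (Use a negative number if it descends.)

Taking 4-note groups, the heads are B3, F#3, C#3: the pattern moves down a 4th.
B3 to F#3 spans -5 semitones.

-5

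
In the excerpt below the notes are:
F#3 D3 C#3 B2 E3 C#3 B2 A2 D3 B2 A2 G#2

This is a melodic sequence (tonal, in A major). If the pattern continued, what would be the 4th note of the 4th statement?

With 4-note cells, note 4 of each statement runs B2, A2, G#2.
From G#2, down a 2nd gives F#2.

F#2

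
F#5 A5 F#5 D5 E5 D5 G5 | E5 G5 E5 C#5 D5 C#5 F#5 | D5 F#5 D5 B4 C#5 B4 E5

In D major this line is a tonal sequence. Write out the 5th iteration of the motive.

B4 D5 B4 G4 A4 G4 C#5

The 7-note cells begin on F#5, E5, D5 — each down a 2nd from the last.
Extending down a 2nd: C#5 → B4.
From B4 the diatonic shape gives B4 D5 B4 G4 A4 G4 C#5.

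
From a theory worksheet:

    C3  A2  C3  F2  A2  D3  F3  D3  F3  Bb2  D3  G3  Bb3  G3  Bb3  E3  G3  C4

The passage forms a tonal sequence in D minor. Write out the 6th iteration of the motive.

Taking 6-note groups, the heads are C3, F3, Bb3: the pattern moves up a 4th.
Carrying on: E4 → A4 → D5.
Statement 6 starts on D5 and keeps the same diatonic contour: D5 Bb4 D5 G4 Bb4 E5.

D5 Bb4 D5 G4 Bb4 E5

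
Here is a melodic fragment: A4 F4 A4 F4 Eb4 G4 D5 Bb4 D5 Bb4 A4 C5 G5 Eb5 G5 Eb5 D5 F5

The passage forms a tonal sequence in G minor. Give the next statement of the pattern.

Taking 6-note groups, the heads are A4, D5, G5: the pattern moves up a 4th.
From C6 the diatonic shape gives C6 A5 C6 A5 G5 Bb5.

C6 A5 C6 A5 G5 Bb5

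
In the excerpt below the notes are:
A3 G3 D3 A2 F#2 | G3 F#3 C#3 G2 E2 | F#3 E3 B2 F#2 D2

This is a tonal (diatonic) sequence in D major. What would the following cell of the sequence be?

E3 D3 A2 E2 C#2

The 5-note cells begin on A3, G3, F#3 — each down a 2nd from the last.
So cell 4 is E3 D3 A2 E2 C#2.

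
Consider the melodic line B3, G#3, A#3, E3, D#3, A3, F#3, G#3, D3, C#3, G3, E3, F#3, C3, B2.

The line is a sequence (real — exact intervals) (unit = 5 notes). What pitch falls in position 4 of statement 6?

Gb2

Grouping in 5s, the 4th note of each cell is E3, D3, C3.
Each moves down a 2nd. Continuing: Bb2 → Ab2 → Gb2.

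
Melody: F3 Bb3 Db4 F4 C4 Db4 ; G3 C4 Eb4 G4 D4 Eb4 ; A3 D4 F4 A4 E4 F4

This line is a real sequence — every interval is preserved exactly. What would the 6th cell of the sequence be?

Unit = 6 notes; the statements start on F3, G3, A3, moving up a 2nd each time.
Continuing the starts: B3 → C#4 → D#4.
So cell 6 is D#4 G#4 B4 D#5 A#4 B4.

D#4 G#4 B4 D#5 A#4 B4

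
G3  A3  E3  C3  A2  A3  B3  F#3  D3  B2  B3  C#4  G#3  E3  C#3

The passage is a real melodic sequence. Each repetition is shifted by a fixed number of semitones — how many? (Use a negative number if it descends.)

The 5-note cells begin on G3, A3, B3 — each up a 2nd from the last.
G3 to A3 spans +2 semitones.

2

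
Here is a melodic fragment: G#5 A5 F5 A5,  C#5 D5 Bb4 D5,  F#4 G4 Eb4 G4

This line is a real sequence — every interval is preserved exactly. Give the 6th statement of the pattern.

The 4-note cells begin on G#5, C#5, F#4 — each down a 5th from the last.
Continuing the starts: B3 → E3 → A2.
Statement 6 starts on A2 and keeps the same exact contour: A2 Bb2 Gb2 Bb2.

A2 Bb2 Gb2 Bb2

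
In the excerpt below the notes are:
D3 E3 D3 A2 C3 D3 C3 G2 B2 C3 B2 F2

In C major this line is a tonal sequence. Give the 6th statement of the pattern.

F2 G2 F2 C2

The 4-note cells begin on D3, C3, B2 — each down a 2nd from the last.
Continuing the starts: A2 → G2 → F2.
Statement 6 starts on F2 and keeps the same diatonic contour: F2 G2 F2 C2.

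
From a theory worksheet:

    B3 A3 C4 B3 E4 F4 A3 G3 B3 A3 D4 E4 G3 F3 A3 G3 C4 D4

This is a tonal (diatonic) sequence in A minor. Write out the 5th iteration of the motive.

Unit = 6 notes; the statements start on B3, A3, G3, moving down a 2nd each time.
Carrying on: F3 → E3.
So cell 5 is E3 D3 F3 E3 A3 B3.

E3 D3 F3 E3 A3 B3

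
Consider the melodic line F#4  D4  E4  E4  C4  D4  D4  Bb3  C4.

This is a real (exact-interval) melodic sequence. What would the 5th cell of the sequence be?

The 3-note cells begin on F#4, E4, D4 — each down a 2nd from the last.
Carrying on: C4 → Bb3.
So cell 5 is Bb3 Gb3 Ab3.

Bb3 Gb3 Ab3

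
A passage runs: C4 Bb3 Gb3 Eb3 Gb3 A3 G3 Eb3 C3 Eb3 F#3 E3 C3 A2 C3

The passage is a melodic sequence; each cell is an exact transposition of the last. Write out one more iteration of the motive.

D#3 C#3 A2 F#2 A2

Unit = 5 notes; the statements start on C4, A3, F#3, moving down a 3rd each time.
So cell 4 is D#3 C#3 A2 F#2 A2.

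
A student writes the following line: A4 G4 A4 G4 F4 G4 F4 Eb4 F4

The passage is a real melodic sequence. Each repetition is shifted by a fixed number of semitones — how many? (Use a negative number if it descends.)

The 3-note cells begin on A4, G4, F4 — each down a 2nd from the last.
A4 to G4 spans -2 semitones.

-2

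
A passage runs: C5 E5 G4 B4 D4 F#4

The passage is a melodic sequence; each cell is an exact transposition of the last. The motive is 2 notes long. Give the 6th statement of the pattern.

B2 D#3

Taking 2-note groups, the heads are C5, G4, D4: the pattern moves down a 4th.
Carrying on: A3 → E3 → B2.
Statement 6 starts on B2 and keeps the same exact contour: B2 D#3.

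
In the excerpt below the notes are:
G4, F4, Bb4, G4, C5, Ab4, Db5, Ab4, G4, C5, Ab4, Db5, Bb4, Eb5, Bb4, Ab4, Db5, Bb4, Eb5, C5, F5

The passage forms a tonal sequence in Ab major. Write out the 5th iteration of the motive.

Taking 7-note groups, the heads are G4, Ab4, Bb4: the pattern moves up a 2nd.
Carrying on: C5 → Db5.
So cell 5 is Db5 C5 F5 Db5 G5 Eb5 Ab5.

Db5 C5 F5 Db5 G5 Eb5 Ab5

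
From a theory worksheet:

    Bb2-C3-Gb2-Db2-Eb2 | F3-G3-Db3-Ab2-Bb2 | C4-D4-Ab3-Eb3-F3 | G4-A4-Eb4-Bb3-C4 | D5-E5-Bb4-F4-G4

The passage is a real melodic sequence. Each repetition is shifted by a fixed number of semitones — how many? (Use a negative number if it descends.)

Taking 5-note groups, the heads are Bb2, F3, C4, G4, D5: the pattern moves up a 5th.
Bb2 to F3 spans +7 semitones.

7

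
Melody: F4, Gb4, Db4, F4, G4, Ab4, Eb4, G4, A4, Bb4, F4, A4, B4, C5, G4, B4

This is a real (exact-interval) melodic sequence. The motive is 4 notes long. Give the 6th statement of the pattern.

The 4-note cells begin on F4, G4, A4, B4 — each up a 2nd from the last.
Carrying on: C#5 → D#5.
Statement 6 starts on D#5 and keeps the same exact contour: D#5 E5 B4 D#5.

D#5 E5 B4 D#5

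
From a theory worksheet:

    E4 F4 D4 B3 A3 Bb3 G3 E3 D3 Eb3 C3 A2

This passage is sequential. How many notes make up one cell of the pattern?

4

Try groups of 4 (3 cells in 12 notes):
E4 F4 D4 B3 | A3 Bb3 G3 E3 | D3 Eb3 C3 A2
That's a consistent down a 5th shift per cell, and no other grouping gives one.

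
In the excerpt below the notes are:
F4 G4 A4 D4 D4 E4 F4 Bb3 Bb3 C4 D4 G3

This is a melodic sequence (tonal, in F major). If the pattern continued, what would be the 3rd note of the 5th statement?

Grouping in 4s, the 3rd note of each cell is A4, F4, D4.
Each moves down a 3rd. Continuing: Bb3 → G3.

G3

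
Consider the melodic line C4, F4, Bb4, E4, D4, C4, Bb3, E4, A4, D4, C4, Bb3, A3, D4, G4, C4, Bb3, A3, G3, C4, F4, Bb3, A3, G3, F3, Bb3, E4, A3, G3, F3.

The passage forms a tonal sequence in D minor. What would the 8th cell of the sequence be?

C3 F3 Bb3 E3 D3 C3

Unit = 6 notes; the statements start on C4, Bb3, A3, G3, F3, moving down a 2nd each time.
Continuing the starts: E3 → D3 → C3.
Statement 8 starts on C3 and keeps the same diatonic contour: C3 F3 Bb3 E3 D3 C3.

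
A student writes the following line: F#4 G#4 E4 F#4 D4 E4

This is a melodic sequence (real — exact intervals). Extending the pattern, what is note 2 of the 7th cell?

Grouping in 2s, the 2nd note of each cell is G#4, F#4, E4.
Each moves down a 2nd. Continuing: D4 → C4 → Bb3 → Ab3.

Ab3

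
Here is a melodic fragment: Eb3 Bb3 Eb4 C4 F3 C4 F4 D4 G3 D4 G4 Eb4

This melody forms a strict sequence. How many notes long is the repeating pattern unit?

4

Try groups of 4 (3 cells in 12 notes):
Eb3 Bb3 Eb4 C4 | F3 C4 F4 D4 | G3 D4 G4 Eb4
That's a consistent up a 2nd shift per cell, and no other grouping gives one.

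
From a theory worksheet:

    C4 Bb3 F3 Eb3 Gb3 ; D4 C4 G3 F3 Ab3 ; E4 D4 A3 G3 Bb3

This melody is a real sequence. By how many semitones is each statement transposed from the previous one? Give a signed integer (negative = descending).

2

Taking 5-note groups, the heads are C4, D4, E4: the pattern moves up a 2nd.
Counting half-steps from C4 to D4: 2.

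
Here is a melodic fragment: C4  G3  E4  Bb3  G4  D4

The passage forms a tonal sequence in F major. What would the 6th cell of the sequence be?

The 2-note cells begin on C4, E4, G4 — each up a 3rd from the last.
Continuing the starts: Bb4 → D5 → F5.
From F5 the diatonic shape gives F5 C5.

F5 C5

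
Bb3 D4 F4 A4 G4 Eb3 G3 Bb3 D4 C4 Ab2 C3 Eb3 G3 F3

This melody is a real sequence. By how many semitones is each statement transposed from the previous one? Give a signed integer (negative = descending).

Unit = 5 notes; the statements start on Bb3, Eb3, Ab2, moving down a 5th each time.
Counting half-steps from Bb3 to Eb3: -7.

-7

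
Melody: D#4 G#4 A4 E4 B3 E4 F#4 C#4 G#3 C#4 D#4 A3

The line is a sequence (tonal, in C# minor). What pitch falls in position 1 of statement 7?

With 4-note cells, note 1 of each statement runs D#4, B3, G#3.
Extending down a 3rd: E3 → C#3 → A2 → F#2.

F#2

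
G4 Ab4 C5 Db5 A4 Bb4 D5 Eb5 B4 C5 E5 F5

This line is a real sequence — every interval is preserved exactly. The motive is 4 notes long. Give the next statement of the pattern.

C#5 D5 F#5 G5

The 4-note cells begin on G4, A4, B4 — each up a 2nd from the last.
From C#5 the exact shape gives C#5 D5 F#5 G5.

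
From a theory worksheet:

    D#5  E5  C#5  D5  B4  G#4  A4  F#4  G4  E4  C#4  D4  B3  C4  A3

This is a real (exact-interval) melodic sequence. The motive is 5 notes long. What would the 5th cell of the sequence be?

B2 C3 A2 Bb2 G2

With a 5-note motive the entries are D#5, G#4, C#4, each down a 5th from the previous.
Extending down a 5th: F#3 → B2.
So cell 5 is B2 C3 A2 Bb2 G2.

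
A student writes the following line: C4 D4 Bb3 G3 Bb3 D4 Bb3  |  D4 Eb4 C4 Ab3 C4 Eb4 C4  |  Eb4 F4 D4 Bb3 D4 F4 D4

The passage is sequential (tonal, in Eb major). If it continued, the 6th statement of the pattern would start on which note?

Ab4

With a 7-note motive the entries are C4, D4, Eb4, each up a 2nd from the previous.
Extending the heads up a 2nd: F4 → G4 → Ab4.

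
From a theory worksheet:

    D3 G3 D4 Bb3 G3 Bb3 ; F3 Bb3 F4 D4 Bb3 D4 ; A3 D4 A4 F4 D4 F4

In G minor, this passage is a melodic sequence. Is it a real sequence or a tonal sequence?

tonal

Every note is diatonic to G minor.
Cell 1 has -4 semitones from note 3 to 4, but cell 2 has -3 — the interval quality changes while the contour stays the same, which is the hallmark of a tonal sequence.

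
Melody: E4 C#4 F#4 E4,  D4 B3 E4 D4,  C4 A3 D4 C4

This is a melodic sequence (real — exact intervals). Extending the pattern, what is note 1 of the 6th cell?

Grouping in 4s, the 1st note of each cell is E4, D4, C4.
Each moves down a 2nd. Continuing: Bb3 → Ab3 → Gb3.

Gb3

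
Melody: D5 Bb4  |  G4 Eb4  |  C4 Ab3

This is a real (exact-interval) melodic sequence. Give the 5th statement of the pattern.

Unit = 2 notes; the statements start on D5, G4, C4, moving down a 5th each time.
Continuing the starts: F3 → Bb2.
So cell 5 is Bb2 Gb2.

Bb2 Gb2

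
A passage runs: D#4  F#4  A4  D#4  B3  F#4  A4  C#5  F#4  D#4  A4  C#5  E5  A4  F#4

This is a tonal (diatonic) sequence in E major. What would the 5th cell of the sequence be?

E5 G#5 B5 E5 C#5

With a 5-note motive the entries are D#4, F#4, A4, each up a 3rd from the previous.
Extending up a 3rd: C#5 → E5.
Statement 5 starts on E5 and keeps the same diatonic contour: E5 G#5 B5 E5 C#5.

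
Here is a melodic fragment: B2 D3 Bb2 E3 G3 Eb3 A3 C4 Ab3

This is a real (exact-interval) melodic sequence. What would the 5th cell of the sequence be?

With a 3-note motive the entries are B2, E3, A3, each up a 4th from the previous.
Carrying on: D4 → G4.
So cell 5 is G4 Bb4 Gb4.

G4 Bb4 Gb4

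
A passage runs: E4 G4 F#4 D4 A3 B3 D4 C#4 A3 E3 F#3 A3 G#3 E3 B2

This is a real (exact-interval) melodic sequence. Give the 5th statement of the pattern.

Unit = 5 notes; the statements start on E4, B3, F#3, moving down a 4th each time.
Continuing the starts: C#3 → G#2.
From G#2 the exact shape gives G#2 B2 A#2 F#2 C#2.

G#2 B2 A#2 F#2 C#2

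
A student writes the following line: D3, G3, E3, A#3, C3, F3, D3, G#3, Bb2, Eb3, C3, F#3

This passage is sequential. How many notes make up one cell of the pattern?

Try groups of 4 (3 cells in 12 notes):
D3 G3 E3 A#3 | C3 F3 D3 G#3 | Bb2 Eb3 C3 F#3
Each cell is the previous one down a 2nd — so the unit is 4 notes.

4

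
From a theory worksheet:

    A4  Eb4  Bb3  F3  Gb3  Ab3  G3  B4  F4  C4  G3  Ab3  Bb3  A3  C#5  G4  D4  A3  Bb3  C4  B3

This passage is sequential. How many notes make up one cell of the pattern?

There are 21 notes; a 7-note unit gives 3 cells:
A4 Eb4 Bb3 F3 Gb3 Ab3 G3 | B4 F4 C4 G3 Ab3 Bb3 A3 | C#5 G4 D4 A3 Bb3 C4 B3
That's a consistent up a 2nd shift per cell, and no other grouping gives one.

7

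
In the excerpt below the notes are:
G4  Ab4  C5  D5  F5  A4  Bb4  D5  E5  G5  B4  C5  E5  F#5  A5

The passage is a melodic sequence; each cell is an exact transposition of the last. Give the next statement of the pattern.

C#5 D5 F#5 G#5 B5

Taking 5-note groups, the heads are G4, A4, B4: the pattern moves up a 2nd.
So cell 4 is C#5 D5 F#5 G#5 B5.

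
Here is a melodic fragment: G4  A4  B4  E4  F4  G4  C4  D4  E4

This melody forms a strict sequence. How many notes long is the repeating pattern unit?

3

Try groups of 3 (3 cells in 9 notes):
G4 A4 B4 | E4 F4 G4 | C4 D4 E4
Each cell is the previous one down a 3rd — so the unit is 3 notes.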